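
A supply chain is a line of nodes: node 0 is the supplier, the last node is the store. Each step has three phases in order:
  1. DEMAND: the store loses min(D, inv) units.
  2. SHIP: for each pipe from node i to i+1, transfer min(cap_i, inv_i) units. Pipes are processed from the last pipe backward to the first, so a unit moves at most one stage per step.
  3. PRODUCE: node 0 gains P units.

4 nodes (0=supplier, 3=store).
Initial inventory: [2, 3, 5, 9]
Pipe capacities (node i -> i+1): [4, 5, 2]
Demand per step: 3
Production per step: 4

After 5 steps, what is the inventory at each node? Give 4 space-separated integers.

Step 1: demand=3,sold=3 ship[2->3]=2 ship[1->2]=3 ship[0->1]=2 prod=4 -> inv=[4 2 6 8]
Step 2: demand=3,sold=3 ship[2->3]=2 ship[1->2]=2 ship[0->1]=4 prod=4 -> inv=[4 4 6 7]
Step 3: demand=3,sold=3 ship[2->3]=2 ship[1->2]=4 ship[0->1]=4 prod=4 -> inv=[4 4 8 6]
Step 4: demand=3,sold=3 ship[2->3]=2 ship[1->2]=4 ship[0->1]=4 prod=4 -> inv=[4 4 10 5]
Step 5: demand=3,sold=3 ship[2->3]=2 ship[1->2]=4 ship[0->1]=4 prod=4 -> inv=[4 4 12 4]

4 4 12 4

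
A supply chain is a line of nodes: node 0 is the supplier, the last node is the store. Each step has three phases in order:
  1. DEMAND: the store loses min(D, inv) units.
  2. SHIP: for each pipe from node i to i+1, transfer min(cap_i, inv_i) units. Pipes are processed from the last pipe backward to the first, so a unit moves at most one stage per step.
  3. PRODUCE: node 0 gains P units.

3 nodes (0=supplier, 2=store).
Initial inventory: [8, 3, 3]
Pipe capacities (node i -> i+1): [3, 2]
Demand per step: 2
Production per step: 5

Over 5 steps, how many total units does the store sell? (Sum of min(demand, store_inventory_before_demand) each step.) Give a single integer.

Answer: 10

Derivation:
Step 1: sold=2 (running total=2) -> [10 4 3]
Step 2: sold=2 (running total=4) -> [12 5 3]
Step 3: sold=2 (running total=6) -> [14 6 3]
Step 4: sold=2 (running total=8) -> [16 7 3]
Step 5: sold=2 (running total=10) -> [18 8 3]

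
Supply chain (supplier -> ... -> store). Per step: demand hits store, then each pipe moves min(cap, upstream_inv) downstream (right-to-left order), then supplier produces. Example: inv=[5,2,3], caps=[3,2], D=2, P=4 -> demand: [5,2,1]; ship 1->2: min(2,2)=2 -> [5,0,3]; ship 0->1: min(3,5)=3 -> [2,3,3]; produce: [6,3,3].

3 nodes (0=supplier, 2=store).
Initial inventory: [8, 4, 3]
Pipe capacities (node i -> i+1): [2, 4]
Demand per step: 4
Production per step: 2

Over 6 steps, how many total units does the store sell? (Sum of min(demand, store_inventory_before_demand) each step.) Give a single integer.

Answer: 15

Derivation:
Step 1: sold=3 (running total=3) -> [8 2 4]
Step 2: sold=4 (running total=7) -> [8 2 2]
Step 3: sold=2 (running total=9) -> [8 2 2]
Step 4: sold=2 (running total=11) -> [8 2 2]
Step 5: sold=2 (running total=13) -> [8 2 2]
Step 6: sold=2 (running total=15) -> [8 2 2]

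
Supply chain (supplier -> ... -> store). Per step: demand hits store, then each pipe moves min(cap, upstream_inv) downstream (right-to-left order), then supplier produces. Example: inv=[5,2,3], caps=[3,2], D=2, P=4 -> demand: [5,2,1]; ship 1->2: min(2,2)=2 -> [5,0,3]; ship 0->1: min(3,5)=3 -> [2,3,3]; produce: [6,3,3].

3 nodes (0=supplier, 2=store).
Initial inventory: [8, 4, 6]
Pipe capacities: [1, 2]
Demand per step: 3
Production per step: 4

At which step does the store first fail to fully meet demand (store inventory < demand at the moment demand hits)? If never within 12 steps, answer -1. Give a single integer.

Step 1: demand=3,sold=3 ship[1->2]=2 ship[0->1]=1 prod=4 -> [11 3 5]
Step 2: demand=3,sold=3 ship[1->2]=2 ship[0->1]=1 prod=4 -> [14 2 4]
Step 3: demand=3,sold=3 ship[1->2]=2 ship[0->1]=1 prod=4 -> [17 1 3]
Step 4: demand=3,sold=3 ship[1->2]=1 ship[0->1]=1 prod=4 -> [20 1 1]
Step 5: demand=3,sold=1 ship[1->2]=1 ship[0->1]=1 prod=4 -> [23 1 1]
Step 6: demand=3,sold=1 ship[1->2]=1 ship[0->1]=1 prod=4 -> [26 1 1]
Step 7: demand=3,sold=1 ship[1->2]=1 ship[0->1]=1 prod=4 -> [29 1 1]
Step 8: demand=3,sold=1 ship[1->2]=1 ship[0->1]=1 prod=4 -> [32 1 1]
Step 9: demand=3,sold=1 ship[1->2]=1 ship[0->1]=1 prod=4 -> [35 1 1]
Step 10: demand=3,sold=1 ship[1->2]=1 ship[0->1]=1 prod=4 -> [38 1 1]
Step 11: demand=3,sold=1 ship[1->2]=1 ship[0->1]=1 prod=4 -> [41 1 1]
Step 12: demand=3,sold=1 ship[1->2]=1 ship[0->1]=1 prod=4 -> [44 1 1]
First stockout at step 5

5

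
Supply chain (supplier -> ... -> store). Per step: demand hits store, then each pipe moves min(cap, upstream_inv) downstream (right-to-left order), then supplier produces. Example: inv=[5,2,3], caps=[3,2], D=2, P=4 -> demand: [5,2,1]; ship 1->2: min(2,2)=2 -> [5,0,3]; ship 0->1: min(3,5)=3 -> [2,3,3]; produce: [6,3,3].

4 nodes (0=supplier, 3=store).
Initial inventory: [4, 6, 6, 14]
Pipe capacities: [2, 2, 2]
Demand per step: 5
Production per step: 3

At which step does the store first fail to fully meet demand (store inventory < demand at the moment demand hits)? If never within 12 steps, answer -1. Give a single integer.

Step 1: demand=5,sold=5 ship[2->3]=2 ship[1->2]=2 ship[0->1]=2 prod=3 -> [5 6 6 11]
Step 2: demand=5,sold=5 ship[2->3]=2 ship[1->2]=2 ship[0->1]=2 prod=3 -> [6 6 6 8]
Step 3: demand=5,sold=5 ship[2->3]=2 ship[1->2]=2 ship[0->1]=2 prod=3 -> [7 6 6 5]
Step 4: demand=5,sold=5 ship[2->3]=2 ship[1->2]=2 ship[0->1]=2 prod=3 -> [8 6 6 2]
Step 5: demand=5,sold=2 ship[2->3]=2 ship[1->2]=2 ship[0->1]=2 prod=3 -> [9 6 6 2]
Step 6: demand=5,sold=2 ship[2->3]=2 ship[1->2]=2 ship[0->1]=2 prod=3 -> [10 6 6 2]
Step 7: demand=5,sold=2 ship[2->3]=2 ship[1->2]=2 ship[0->1]=2 prod=3 -> [11 6 6 2]
Step 8: demand=5,sold=2 ship[2->3]=2 ship[1->2]=2 ship[0->1]=2 prod=3 -> [12 6 6 2]
Step 9: demand=5,sold=2 ship[2->3]=2 ship[1->2]=2 ship[0->1]=2 prod=3 -> [13 6 6 2]
Step 10: demand=5,sold=2 ship[2->3]=2 ship[1->2]=2 ship[0->1]=2 prod=3 -> [14 6 6 2]
Step 11: demand=5,sold=2 ship[2->3]=2 ship[1->2]=2 ship[0->1]=2 prod=3 -> [15 6 6 2]
Step 12: demand=5,sold=2 ship[2->3]=2 ship[1->2]=2 ship[0->1]=2 prod=3 -> [16 6 6 2]
First stockout at step 5

5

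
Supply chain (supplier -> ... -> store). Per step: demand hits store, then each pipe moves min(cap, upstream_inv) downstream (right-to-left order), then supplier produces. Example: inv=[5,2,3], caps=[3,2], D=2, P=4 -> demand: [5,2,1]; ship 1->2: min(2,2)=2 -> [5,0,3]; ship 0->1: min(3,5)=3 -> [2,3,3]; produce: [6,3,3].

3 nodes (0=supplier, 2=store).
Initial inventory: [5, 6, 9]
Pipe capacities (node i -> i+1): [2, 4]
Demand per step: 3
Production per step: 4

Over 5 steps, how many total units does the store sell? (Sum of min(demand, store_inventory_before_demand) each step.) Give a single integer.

Answer: 15

Derivation:
Step 1: sold=3 (running total=3) -> [7 4 10]
Step 2: sold=3 (running total=6) -> [9 2 11]
Step 3: sold=3 (running total=9) -> [11 2 10]
Step 4: sold=3 (running total=12) -> [13 2 9]
Step 5: sold=3 (running total=15) -> [15 2 8]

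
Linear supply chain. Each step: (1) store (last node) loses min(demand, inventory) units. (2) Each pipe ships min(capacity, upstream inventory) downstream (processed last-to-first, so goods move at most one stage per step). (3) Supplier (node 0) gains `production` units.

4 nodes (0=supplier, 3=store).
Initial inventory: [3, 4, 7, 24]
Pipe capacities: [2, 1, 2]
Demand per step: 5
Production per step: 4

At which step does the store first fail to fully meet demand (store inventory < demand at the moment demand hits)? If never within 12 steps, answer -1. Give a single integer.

Step 1: demand=5,sold=5 ship[2->3]=2 ship[1->2]=1 ship[0->1]=2 prod=4 -> [5 5 6 21]
Step 2: demand=5,sold=5 ship[2->3]=2 ship[1->2]=1 ship[0->1]=2 prod=4 -> [7 6 5 18]
Step 3: demand=5,sold=5 ship[2->3]=2 ship[1->2]=1 ship[0->1]=2 prod=4 -> [9 7 4 15]
Step 4: demand=5,sold=5 ship[2->3]=2 ship[1->2]=1 ship[0->1]=2 prod=4 -> [11 8 3 12]
Step 5: demand=5,sold=5 ship[2->3]=2 ship[1->2]=1 ship[0->1]=2 prod=4 -> [13 9 2 9]
Step 6: demand=5,sold=5 ship[2->3]=2 ship[1->2]=1 ship[0->1]=2 prod=4 -> [15 10 1 6]
Step 7: demand=5,sold=5 ship[2->3]=1 ship[1->2]=1 ship[0->1]=2 prod=4 -> [17 11 1 2]
Step 8: demand=5,sold=2 ship[2->3]=1 ship[1->2]=1 ship[0->1]=2 prod=4 -> [19 12 1 1]
Step 9: demand=5,sold=1 ship[2->3]=1 ship[1->2]=1 ship[0->1]=2 prod=4 -> [21 13 1 1]
Step 10: demand=5,sold=1 ship[2->3]=1 ship[1->2]=1 ship[0->1]=2 prod=4 -> [23 14 1 1]
Step 11: demand=5,sold=1 ship[2->3]=1 ship[1->2]=1 ship[0->1]=2 prod=4 -> [25 15 1 1]
Step 12: demand=5,sold=1 ship[2->3]=1 ship[1->2]=1 ship[0->1]=2 prod=4 -> [27 16 1 1]
First stockout at step 8

8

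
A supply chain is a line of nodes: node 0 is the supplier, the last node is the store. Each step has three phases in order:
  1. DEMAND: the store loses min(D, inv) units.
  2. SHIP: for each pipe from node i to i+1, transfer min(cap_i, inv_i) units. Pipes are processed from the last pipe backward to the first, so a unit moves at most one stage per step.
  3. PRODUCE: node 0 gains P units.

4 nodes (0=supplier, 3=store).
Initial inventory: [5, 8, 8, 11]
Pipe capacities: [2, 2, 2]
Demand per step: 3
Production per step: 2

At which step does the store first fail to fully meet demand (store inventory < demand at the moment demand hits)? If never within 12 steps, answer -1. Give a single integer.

Step 1: demand=3,sold=3 ship[2->3]=2 ship[1->2]=2 ship[0->1]=2 prod=2 -> [5 8 8 10]
Step 2: demand=3,sold=3 ship[2->3]=2 ship[1->2]=2 ship[0->1]=2 prod=2 -> [5 8 8 9]
Step 3: demand=3,sold=3 ship[2->3]=2 ship[1->2]=2 ship[0->1]=2 prod=2 -> [5 8 8 8]
Step 4: demand=3,sold=3 ship[2->3]=2 ship[1->2]=2 ship[0->1]=2 prod=2 -> [5 8 8 7]
Step 5: demand=3,sold=3 ship[2->3]=2 ship[1->2]=2 ship[0->1]=2 prod=2 -> [5 8 8 6]
Step 6: demand=3,sold=3 ship[2->3]=2 ship[1->2]=2 ship[0->1]=2 prod=2 -> [5 8 8 5]
Step 7: demand=3,sold=3 ship[2->3]=2 ship[1->2]=2 ship[0->1]=2 prod=2 -> [5 8 8 4]
Step 8: demand=3,sold=3 ship[2->3]=2 ship[1->2]=2 ship[0->1]=2 prod=2 -> [5 8 8 3]
Step 9: demand=3,sold=3 ship[2->3]=2 ship[1->2]=2 ship[0->1]=2 prod=2 -> [5 8 8 2]
Step 10: demand=3,sold=2 ship[2->3]=2 ship[1->2]=2 ship[0->1]=2 prod=2 -> [5 8 8 2]
Step 11: demand=3,sold=2 ship[2->3]=2 ship[1->2]=2 ship[0->1]=2 prod=2 -> [5 8 8 2]
Step 12: demand=3,sold=2 ship[2->3]=2 ship[1->2]=2 ship[0->1]=2 prod=2 -> [5 8 8 2]
First stockout at step 10

10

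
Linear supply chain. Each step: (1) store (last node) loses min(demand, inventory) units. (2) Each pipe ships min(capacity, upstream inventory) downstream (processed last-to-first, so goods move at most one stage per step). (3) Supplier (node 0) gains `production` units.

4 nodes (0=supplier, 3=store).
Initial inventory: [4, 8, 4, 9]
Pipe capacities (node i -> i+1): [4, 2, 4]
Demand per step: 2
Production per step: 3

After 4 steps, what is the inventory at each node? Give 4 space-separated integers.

Step 1: demand=2,sold=2 ship[2->3]=4 ship[1->2]=2 ship[0->1]=4 prod=3 -> inv=[3 10 2 11]
Step 2: demand=2,sold=2 ship[2->3]=2 ship[1->2]=2 ship[0->1]=3 prod=3 -> inv=[3 11 2 11]
Step 3: demand=2,sold=2 ship[2->3]=2 ship[1->2]=2 ship[0->1]=3 prod=3 -> inv=[3 12 2 11]
Step 4: demand=2,sold=2 ship[2->3]=2 ship[1->2]=2 ship[0->1]=3 prod=3 -> inv=[3 13 2 11]

3 13 2 11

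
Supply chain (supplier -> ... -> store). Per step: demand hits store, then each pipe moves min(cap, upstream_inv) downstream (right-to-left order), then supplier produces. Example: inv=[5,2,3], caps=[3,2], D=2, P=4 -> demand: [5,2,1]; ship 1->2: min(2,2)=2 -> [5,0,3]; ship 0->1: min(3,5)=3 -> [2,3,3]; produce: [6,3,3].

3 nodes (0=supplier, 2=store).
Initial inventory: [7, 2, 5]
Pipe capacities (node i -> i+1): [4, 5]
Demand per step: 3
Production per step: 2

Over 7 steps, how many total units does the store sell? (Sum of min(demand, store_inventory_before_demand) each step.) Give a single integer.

Answer: 21

Derivation:
Step 1: sold=3 (running total=3) -> [5 4 4]
Step 2: sold=3 (running total=6) -> [3 4 5]
Step 3: sold=3 (running total=9) -> [2 3 6]
Step 4: sold=3 (running total=12) -> [2 2 6]
Step 5: sold=3 (running total=15) -> [2 2 5]
Step 6: sold=3 (running total=18) -> [2 2 4]
Step 7: sold=3 (running total=21) -> [2 2 3]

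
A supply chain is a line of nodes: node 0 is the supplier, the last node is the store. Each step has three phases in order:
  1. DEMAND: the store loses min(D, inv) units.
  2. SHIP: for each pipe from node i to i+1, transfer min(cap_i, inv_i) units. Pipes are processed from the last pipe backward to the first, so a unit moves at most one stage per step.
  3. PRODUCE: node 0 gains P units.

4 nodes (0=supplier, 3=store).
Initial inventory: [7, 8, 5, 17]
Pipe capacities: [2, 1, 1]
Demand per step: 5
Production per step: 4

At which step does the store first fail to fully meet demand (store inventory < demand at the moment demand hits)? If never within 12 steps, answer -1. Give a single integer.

Step 1: demand=5,sold=5 ship[2->3]=1 ship[1->2]=1 ship[0->1]=2 prod=4 -> [9 9 5 13]
Step 2: demand=5,sold=5 ship[2->3]=1 ship[1->2]=1 ship[0->1]=2 prod=4 -> [11 10 5 9]
Step 3: demand=5,sold=5 ship[2->3]=1 ship[1->2]=1 ship[0->1]=2 prod=4 -> [13 11 5 5]
Step 4: demand=5,sold=5 ship[2->3]=1 ship[1->2]=1 ship[0->1]=2 prod=4 -> [15 12 5 1]
Step 5: demand=5,sold=1 ship[2->3]=1 ship[1->2]=1 ship[0->1]=2 prod=4 -> [17 13 5 1]
Step 6: demand=5,sold=1 ship[2->3]=1 ship[1->2]=1 ship[0->1]=2 prod=4 -> [19 14 5 1]
Step 7: demand=5,sold=1 ship[2->3]=1 ship[1->2]=1 ship[0->1]=2 prod=4 -> [21 15 5 1]
Step 8: demand=5,sold=1 ship[2->3]=1 ship[1->2]=1 ship[0->1]=2 prod=4 -> [23 16 5 1]
Step 9: demand=5,sold=1 ship[2->3]=1 ship[1->2]=1 ship[0->1]=2 prod=4 -> [25 17 5 1]
Step 10: demand=5,sold=1 ship[2->3]=1 ship[1->2]=1 ship[0->1]=2 prod=4 -> [27 18 5 1]
Step 11: demand=5,sold=1 ship[2->3]=1 ship[1->2]=1 ship[0->1]=2 prod=4 -> [29 19 5 1]
Step 12: demand=5,sold=1 ship[2->3]=1 ship[1->2]=1 ship[0->1]=2 prod=4 -> [31 20 5 1]
First stockout at step 5

5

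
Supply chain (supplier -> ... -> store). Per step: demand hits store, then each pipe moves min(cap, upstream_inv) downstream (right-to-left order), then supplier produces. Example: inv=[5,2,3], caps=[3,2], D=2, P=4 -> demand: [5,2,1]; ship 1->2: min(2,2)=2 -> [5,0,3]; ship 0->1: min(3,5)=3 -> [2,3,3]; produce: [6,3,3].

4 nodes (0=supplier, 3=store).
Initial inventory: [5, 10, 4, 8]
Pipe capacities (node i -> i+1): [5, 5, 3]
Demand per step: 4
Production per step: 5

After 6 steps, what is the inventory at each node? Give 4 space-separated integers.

Step 1: demand=4,sold=4 ship[2->3]=3 ship[1->2]=5 ship[0->1]=5 prod=5 -> inv=[5 10 6 7]
Step 2: demand=4,sold=4 ship[2->3]=3 ship[1->2]=5 ship[0->1]=5 prod=5 -> inv=[5 10 8 6]
Step 3: demand=4,sold=4 ship[2->3]=3 ship[1->2]=5 ship[0->1]=5 prod=5 -> inv=[5 10 10 5]
Step 4: demand=4,sold=4 ship[2->3]=3 ship[1->2]=5 ship[0->1]=5 prod=5 -> inv=[5 10 12 4]
Step 5: demand=4,sold=4 ship[2->3]=3 ship[1->2]=5 ship[0->1]=5 prod=5 -> inv=[5 10 14 3]
Step 6: demand=4,sold=3 ship[2->3]=3 ship[1->2]=5 ship[0->1]=5 prod=5 -> inv=[5 10 16 3]

5 10 16 3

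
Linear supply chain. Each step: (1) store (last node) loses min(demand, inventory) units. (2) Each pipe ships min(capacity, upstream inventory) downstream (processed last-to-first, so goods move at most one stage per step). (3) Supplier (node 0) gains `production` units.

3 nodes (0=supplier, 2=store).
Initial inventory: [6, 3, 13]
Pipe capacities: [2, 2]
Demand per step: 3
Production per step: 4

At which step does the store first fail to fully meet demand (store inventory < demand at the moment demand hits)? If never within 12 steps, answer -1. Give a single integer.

Step 1: demand=3,sold=3 ship[1->2]=2 ship[0->1]=2 prod=4 -> [8 3 12]
Step 2: demand=3,sold=3 ship[1->2]=2 ship[0->1]=2 prod=4 -> [10 3 11]
Step 3: demand=3,sold=3 ship[1->2]=2 ship[0->1]=2 prod=4 -> [12 3 10]
Step 4: demand=3,sold=3 ship[1->2]=2 ship[0->1]=2 prod=4 -> [14 3 9]
Step 5: demand=3,sold=3 ship[1->2]=2 ship[0->1]=2 prod=4 -> [16 3 8]
Step 6: demand=3,sold=3 ship[1->2]=2 ship[0->1]=2 prod=4 -> [18 3 7]
Step 7: demand=3,sold=3 ship[1->2]=2 ship[0->1]=2 prod=4 -> [20 3 6]
Step 8: demand=3,sold=3 ship[1->2]=2 ship[0->1]=2 prod=4 -> [22 3 5]
Step 9: demand=3,sold=3 ship[1->2]=2 ship[0->1]=2 prod=4 -> [24 3 4]
Step 10: demand=3,sold=3 ship[1->2]=2 ship[0->1]=2 prod=4 -> [26 3 3]
Step 11: demand=3,sold=3 ship[1->2]=2 ship[0->1]=2 prod=4 -> [28 3 2]
Step 12: demand=3,sold=2 ship[1->2]=2 ship[0->1]=2 prod=4 -> [30 3 2]
First stockout at step 12

12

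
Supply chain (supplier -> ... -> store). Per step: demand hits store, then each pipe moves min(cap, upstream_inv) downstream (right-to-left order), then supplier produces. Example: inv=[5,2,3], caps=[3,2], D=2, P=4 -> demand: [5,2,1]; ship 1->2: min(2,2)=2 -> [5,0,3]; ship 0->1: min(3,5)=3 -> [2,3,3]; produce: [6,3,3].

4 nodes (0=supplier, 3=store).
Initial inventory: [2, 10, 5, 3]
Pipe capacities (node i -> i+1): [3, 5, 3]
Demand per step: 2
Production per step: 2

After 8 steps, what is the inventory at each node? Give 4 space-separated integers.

Step 1: demand=2,sold=2 ship[2->3]=3 ship[1->2]=5 ship[0->1]=2 prod=2 -> inv=[2 7 7 4]
Step 2: demand=2,sold=2 ship[2->3]=3 ship[1->2]=5 ship[0->1]=2 prod=2 -> inv=[2 4 9 5]
Step 3: demand=2,sold=2 ship[2->3]=3 ship[1->2]=4 ship[0->1]=2 prod=2 -> inv=[2 2 10 6]
Step 4: demand=2,sold=2 ship[2->3]=3 ship[1->2]=2 ship[0->1]=2 prod=2 -> inv=[2 2 9 7]
Step 5: demand=2,sold=2 ship[2->3]=3 ship[1->2]=2 ship[0->1]=2 prod=2 -> inv=[2 2 8 8]
Step 6: demand=2,sold=2 ship[2->3]=3 ship[1->2]=2 ship[0->1]=2 prod=2 -> inv=[2 2 7 9]
Step 7: demand=2,sold=2 ship[2->3]=3 ship[1->2]=2 ship[0->1]=2 prod=2 -> inv=[2 2 6 10]
Step 8: demand=2,sold=2 ship[2->3]=3 ship[1->2]=2 ship[0->1]=2 prod=2 -> inv=[2 2 5 11]

2 2 5 11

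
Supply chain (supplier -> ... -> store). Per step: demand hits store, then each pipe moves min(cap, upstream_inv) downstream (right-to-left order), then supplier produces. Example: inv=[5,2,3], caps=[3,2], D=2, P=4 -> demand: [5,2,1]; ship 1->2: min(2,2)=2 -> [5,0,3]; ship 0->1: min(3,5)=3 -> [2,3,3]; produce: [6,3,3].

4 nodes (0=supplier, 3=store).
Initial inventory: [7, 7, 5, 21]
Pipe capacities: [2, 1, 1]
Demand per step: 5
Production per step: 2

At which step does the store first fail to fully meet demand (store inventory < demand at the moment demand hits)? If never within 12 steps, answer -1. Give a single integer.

Step 1: demand=5,sold=5 ship[2->3]=1 ship[1->2]=1 ship[0->1]=2 prod=2 -> [7 8 5 17]
Step 2: demand=5,sold=5 ship[2->3]=1 ship[1->2]=1 ship[0->1]=2 prod=2 -> [7 9 5 13]
Step 3: demand=5,sold=5 ship[2->3]=1 ship[1->2]=1 ship[0->1]=2 prod=2 -> [7 10 5 9]
Step 4: demand=5,sold=5 ship[2->3]=1 ship[1->2]=1 ship[0->1]=2 prod=2 -> [7 11 5 5]
Step 5: demand=5,sold=5 ship[2->3]=1 ship[1->2]=1 ship[0->1]=2 prod=2 -> [7 12 5 1]
Step 6: demand=5,sold=1 ship[2->3]=1 ship[1->2]=1 ship[0->1]=2 prod=2 -> [7 13 5 1]
Step 7: demand=5,sold=1 ship[2->3]=1 ship[1->2]=1 ship[0->1]=2 prod=2 -> [7 14 5 1]
Step 8: demand=5,sold=1 ship[2->3]=1 ship[1->2]=1 ship[0->1]=2 prod=2 -> [7 15 5 1]
Step 9: demand=5,sold=1 ship[2->3]=1 ship[1->2]=1 ship[0->1]=2 prod=2 -> [7 16 5 1]
Step 10: demand=5,sold=1 ship[2->3]=1 ship[1->2]=1 ship[0->1]=2 prod=2 -> [7 17 5 1]
Step 11: demand=5,sold=1 ship[2->3]=1 ship[1->2]=1 ship[0->1]=2 prod=2 -> [7 18 5 1]
Step 12: demand=5,sold=1 ship[2->3]=1 ship[1->2]=1 ship[0->1]=2 prod=2 -> [7 19 5 1]
First stockout at step 6

6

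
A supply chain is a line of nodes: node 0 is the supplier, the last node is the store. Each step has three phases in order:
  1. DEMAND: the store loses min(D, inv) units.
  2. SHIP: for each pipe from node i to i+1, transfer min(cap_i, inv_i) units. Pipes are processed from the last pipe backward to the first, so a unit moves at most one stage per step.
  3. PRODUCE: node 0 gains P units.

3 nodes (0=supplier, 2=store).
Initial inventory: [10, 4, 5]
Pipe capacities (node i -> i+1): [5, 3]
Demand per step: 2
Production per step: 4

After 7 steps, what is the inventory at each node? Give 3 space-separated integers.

Step 1: demand=2,sold=2 ship[1->2]=3 ship[0->1]=5 prod=4 -> inv=[9 6 6]
Step 2: demand=2,sold=2 ship[1->2]=3 ship[0->1]=5 prod=4 -> inv=[8 8 7]
Step 3: demand=2,sold=2 ship[1->2]=3 ship[0->1]=5 prod=4 -> inv=[7 10 8]
Step 4: demand=2,sold=2 ship[1->2]=3 ship[0->1]=5 prod=4 -> inv=[6 12 9]
Step 5: demand=2,sold=2 ship[1->2]=3 ship[0->1]=5 prod=4 -> inv=[5 14 10]
Step 6: demand=2,sold=2 ship[1->2]=3 ship[0->1]=5 prod=4 -> inv=[4 16 11]
Step 7: demand=2,sold=2 ship[1->2]=3 ship[0->1]=4 prod=4 -> inv=[4 17 12]

4 17 12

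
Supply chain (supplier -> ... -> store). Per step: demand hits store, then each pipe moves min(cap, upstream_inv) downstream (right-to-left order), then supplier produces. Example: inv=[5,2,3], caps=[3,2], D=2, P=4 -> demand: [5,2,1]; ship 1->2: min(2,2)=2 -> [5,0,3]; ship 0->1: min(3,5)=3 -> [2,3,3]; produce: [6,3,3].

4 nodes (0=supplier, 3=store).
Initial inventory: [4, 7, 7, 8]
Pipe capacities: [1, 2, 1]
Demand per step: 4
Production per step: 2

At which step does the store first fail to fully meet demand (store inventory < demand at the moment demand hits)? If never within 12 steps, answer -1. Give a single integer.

Step 1: demand=4,sold=4 ship[2->3]=1 ship[1->2]=2 ship[0->1]=1 prod=2 -> [5 6 8 5]
Step 2: demand=4,sold=4 ship[2->3]=1 ship[1->2]=2 ship[0->1]=1 prod=2 -> [6 5 9 2]
Step 3: demand=4,sold=2 ship[2->3]=1 ship[1->2]=2 ship[0->1]=1 prod=2 -> [7 4 10 1]
Step 4: demand=4,sold=1 ship[2->3]=1 ship[1->2]=2 ship[0->1]=1 prod=2 -> [8 3 11 1]
Step 5: demand=4,sold=1 ship[2->3]=1 ship[1->2]=2 ship[0->1]=1 prod=2 -> [9 2 12 1]
Step 6: demand=4,sold=1 ship[2->3]=1 ship[1->2]=2 ship[0->1]=1 prod=2 -> [10 1 13 1]
Step 7: demand=4,sold=1 ship[2->3]=1 ship[1->2]=1 ship[0->1]=1 prod=2 -> [11 1 13 1]
Step 8: demand=4,sold=1 ship[2->3]=1 ship[1->2]=1 ship[0->1]=1 prod=2 -> [12 1 13 1]
Step 9: demand=4,sold=1 ship[2->3]=1 ship[1->2]=1 ship[0->1]=1 prod=2 -> [13 1 13 1]
Step 10: demand=4,sold=1 ship[2->3]=1 ship[1->2]=1 ship[0->1]=1 prod=2 -> [14 1 13 1]
Step 11: demand=4,sold=1 ship[2->3]=1 ship[1->2]=1 ship[0->1]=1 prod=2 -> [15 1 13 1]
Step 12: demand=4,sold=1 ship[2->3]=1 ship[1->2]=1 ship[0->1]=1 prod=2 -> [16 1 13 1]
First stockout at step 3

3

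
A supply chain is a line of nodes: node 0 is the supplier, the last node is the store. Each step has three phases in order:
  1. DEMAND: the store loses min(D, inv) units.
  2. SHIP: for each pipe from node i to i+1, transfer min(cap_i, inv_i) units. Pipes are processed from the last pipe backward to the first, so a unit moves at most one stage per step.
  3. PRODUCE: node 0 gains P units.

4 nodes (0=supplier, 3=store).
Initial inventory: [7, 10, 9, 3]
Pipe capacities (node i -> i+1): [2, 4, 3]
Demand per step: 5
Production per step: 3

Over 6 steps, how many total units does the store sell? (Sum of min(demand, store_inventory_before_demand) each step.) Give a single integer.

Step 1: sold=3 (running total=3) -> [8 8 10 3]
Step 2: sold=3 (running total=6) -> [9 6 11 3]
Step 3: sold=3 (running total=9) -> [10 4 12 3]
Step 4: sold=3 (running total=12) -> [11 2 13 3]
Step 5: sold=3 (running total=15) -> [12 2 12 3]
Step 6: sold=3 (running total=18) -> [13 2 11 3]

Answer: 18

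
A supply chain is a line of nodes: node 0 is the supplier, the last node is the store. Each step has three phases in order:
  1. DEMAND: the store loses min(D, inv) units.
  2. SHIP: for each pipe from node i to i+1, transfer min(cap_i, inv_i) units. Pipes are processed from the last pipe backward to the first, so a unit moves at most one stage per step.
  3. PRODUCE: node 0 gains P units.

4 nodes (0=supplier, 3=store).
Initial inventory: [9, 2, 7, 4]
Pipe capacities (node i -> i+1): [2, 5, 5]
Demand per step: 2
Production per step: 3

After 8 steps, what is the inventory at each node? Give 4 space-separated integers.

Step 1: demand=2,sold=2 ship[2->3]=5 ship[1->2]=2 ship[0->1]=2 prod=3 -> inv=[10 2 4 7]
Step 2: demand=2,sold=2 ship[2->3]=4 ship[1->2]=2 ship[0->1]=2 prod=3 -> inv=[11 2 2 9]
Step 3: demand=2,sold=2 ship[2->3]=2 ship[1->2]=2 ship[0->1]=2 prod=3 -> inv=[12 2 2 9]
Step 4: demand=2,sold=2 ship[2->3]=2 ship[1->2]=2 ship[0->1]=2 prod=3 -> inv=[13 2 2 9]
Step 5: demand=2,sold=2 ship[2->3]=2 ship[1->2]=2 ship[0->1]=2 prod=3 -> inv=[14 2 2 9]
Step 6: demand=2,sold=2 ship[2->3]=2 ship[1->2]=2 ship[0->1]=2 prod=3 -> inv=[15 2 2 9]
Step 7: demand=2,sold=2 ship[2->3]=2 ship[1->2]=2 ship[0->1]=2 prod=3 -> inv=[16 2 2 9]
Step 8: demand=2,sold=2 ship[2->3]=2 ship[1->2]=2 ship[0->1]=2 prod=3 -> inv=[17 2 2 9]

17 2 2 9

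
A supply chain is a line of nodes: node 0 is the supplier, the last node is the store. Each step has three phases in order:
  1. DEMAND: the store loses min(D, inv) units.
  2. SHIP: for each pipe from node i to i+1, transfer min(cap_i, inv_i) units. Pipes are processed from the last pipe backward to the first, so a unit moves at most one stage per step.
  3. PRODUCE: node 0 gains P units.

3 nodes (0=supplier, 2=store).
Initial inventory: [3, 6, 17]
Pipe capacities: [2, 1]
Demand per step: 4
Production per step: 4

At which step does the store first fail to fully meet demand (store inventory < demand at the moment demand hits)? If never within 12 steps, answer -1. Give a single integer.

Step 1: demand=4,sold=4 ship[1->2]=1 ship[0->1]=2 prod=4 -> [5 7 14]
Step 2: demand=4,sold=4 ship[1->2]=1 ship[0->1]=2 prod=4 -> [7 8 11]
Step 3: demand=4,sold=4 ship[1->2]=1 ship[0->1]=2 prod=4 -> [9 9 8]
Step 4: demand=4,sold=4 ship[1->2]=1 ship[0->1]=2 prod=4 -> [11 10 5]
Step 5: demand=4,sold=4 ship[1->2]=1 ship[0->1]=2 prod=4 -> [13 11 2]
Step 6: demand=4,sold=2 ship[1->2]=1 ship[0->1]=2 prod=4 -> [15 12 1]
Step 7: demand=4,sold=1 ship[1->2]=1 ship[0->1]=2 prod=4 -> [17 13 1]
Step 8: demand=4,sold=1 ship[1->2]=1 ship[0->1]=2 prod=4 -> [19 14 1]
Step 9: demand=4,sold=1 ship[1->2]=1 ship[0->1]=2 prod=4 -> [21 15 1]
Step 10: demand=4,sold=1 ship[1->2]=1 ship[0->1]=2 prod=4 -> [23 16 1]
Step 11: demand=4,sold=1 ship[1->2]=1 ship[0->1]=2 prod=4 -> [25 17 1]
Step 12: demand=4,sold=1 ship[1->2]=1 ship[0->1]=2 prod=4 -> [27 18 1]
First stockout at step 6

6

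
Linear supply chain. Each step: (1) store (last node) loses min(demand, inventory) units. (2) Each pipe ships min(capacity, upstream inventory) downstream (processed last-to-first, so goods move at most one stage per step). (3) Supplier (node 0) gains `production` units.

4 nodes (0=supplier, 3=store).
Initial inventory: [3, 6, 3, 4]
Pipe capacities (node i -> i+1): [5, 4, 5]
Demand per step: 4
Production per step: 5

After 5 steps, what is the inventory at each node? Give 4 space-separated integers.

Step 1: demand=4,sold=4 ship[2->3]=3 ship[1->2]=4 ship[0->1]=3 prod=5 -> inv=[5 5 4 3]
Step 2: demand=4,sold=3 ship[2->3]=4 ship[1->2]=4 ship[0->1]=5 prod=5 -> inv=[5 6 4 4]
Step 3: demand=4,sold=4 ship[2->3]=4 ship[1->2]=4 ship[0->1]=5 prod=5 -> inv=[5 7 4 4]
Step 4: demand=4,sold=4 ship[2->3]=4 ship[1->2]=4 ship[0->1]=5 prod=5 -> inv=[5 8 4 4]
Step 5: demand=4,sold=4 ship[2->3]=4 ship[1->2]=4 ship[0->1]=5 prod=5 -> inv=[5 9 4 4]

5 9 4 4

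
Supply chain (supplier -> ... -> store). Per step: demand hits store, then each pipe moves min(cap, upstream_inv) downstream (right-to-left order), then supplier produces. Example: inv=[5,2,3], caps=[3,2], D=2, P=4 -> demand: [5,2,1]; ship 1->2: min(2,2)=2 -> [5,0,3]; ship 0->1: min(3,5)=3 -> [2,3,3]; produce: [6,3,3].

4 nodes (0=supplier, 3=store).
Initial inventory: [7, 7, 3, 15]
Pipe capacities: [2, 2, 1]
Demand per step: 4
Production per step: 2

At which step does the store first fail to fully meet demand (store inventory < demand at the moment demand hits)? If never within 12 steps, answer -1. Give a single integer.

Step 1: demand=4,sold=4 ship[2->3]=1 ship[1->2]=2 ship[0->1]=2 prod=2 -> [7 7 4 12]
Step 2: demand=4,sold=4 ship[2->3]=1 ship[1->2]=2 ship[0->1]=2 prod=2 -> [7 7 5 9]
Step 3: demand=4,sold=4 ship[2->3]=1 ship[1->2]=2 ship[0->1]=2 prod=2 -> [7 7 6 6]
Step 4: demand=4,sold=4 ship[2->3]=1 ship[1->2]=2 ship[0->1]=2 prod=2 -> [7 7 7 3]
Step 5: demand=4,sold=3 ship[2->3]=1 ship[1->2]=2 ship[0->1]=2 prod=2 -> [7 7 8 1]
Step 6: demand=4,sold=1 ship[2->3]=1 ship[1->2]=2 ship[0->1]=2 prod=2 -> [7 7 9 1]
Step 7: demand=4,sold=1 ship[2->3]=1 ship[1->2]=2 ship[0->1]=2 prod=2 -> [7 7 10 1]
Step 8: demand=4,sold=1 ship[2->3]=1 ship[1->2]=2 ship[0->1]=2 prod=2 -> [7 7 11 1]
Step 9: demand=4,sold=1 ship[2->3]=1 ship[1->2]=2 ship[0->1]=2 prod=2 -> [7 7 12 1]
Step 10: demand=4,sold=1 ship[2->3]=1 ship[1->2]=2 ship[0->1]=2 prod=2 -> [7 7 13 1]
Step 11: demand=4,sold=1 ship[2->3]=1 ship[1->2]=2 ship[0->1]=2 prod=2 -> [7 7 14 1]
Step 12: demand=4,sold=1 ship[2->3]=1 ship[1->2]=2 ship[0->1]=2 prod=2 -> [7 7 15 1]
First stockout at step 5

5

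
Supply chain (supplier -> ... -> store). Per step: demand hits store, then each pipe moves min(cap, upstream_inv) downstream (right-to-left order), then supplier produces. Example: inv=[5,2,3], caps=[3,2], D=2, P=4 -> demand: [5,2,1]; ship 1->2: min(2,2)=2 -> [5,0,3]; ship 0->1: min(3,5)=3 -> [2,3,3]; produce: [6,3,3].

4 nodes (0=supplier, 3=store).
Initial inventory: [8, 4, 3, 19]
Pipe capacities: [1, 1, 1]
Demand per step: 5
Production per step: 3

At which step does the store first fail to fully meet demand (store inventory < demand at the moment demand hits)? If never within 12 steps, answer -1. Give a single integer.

Step 1: demand=5,sold=5 ship[2->3]=1 ship[1->2]=1 ship[0->1]=1 prod=3 -> [10 4 3 15]
Step 2: demand=5,sold=5 ship[2->3]=1 ship[1->2]=1 ship[0->1]=1 prod=3 -> [12 4 3 11]
Step 3: demand=5,sold=5 ship[2->3]=1 ship[1->2]=1 ship[0->1]=1 prod=3 -> [14 4 3 7]
Step 4: demand=5,sold=5 ship[2->3]=1 ship[1->2]=1 ship[0->1]=1 prod=3 -> [16 4 3 3]
Step 5: demand=5,sold=3 ship[2->3]=1 ship[1->2]=1 ship[0->1]=1 prod=3 -> [18 4 3 1]
Step 6: demand=5,sold=1 ship[2->3]=1 ship[1->2]=1 ship[0->1]=1 prod=3 -> [20 4 3 1]
Step 7: demand=5,sold=1 ship[2->3]=1 ship[1->2]=1 ship[0->1]=1 prod=3 -> [22 4 3 1]
Step 8: demand=5,sold=1 ship[2->3]=1 ship[1->2]=1 ship[0->1]=1 prod=3 -> [24 4 3 1]
Step 9: demand=5,sold=1 ship[2->3]=1 ship[1->2]=1 ship[0->1]=1 prod=3 -> [26 4 3 1]
Step 10: demand=5,sold=1 ship[2->3]=1 ship[1->2]=1 ship[0->1]=1 prod=3 -> [28 4 3 1]
Step 11: demand=5,sold=1 ship[2->3]=1 ship[1->2]=1 ship[0->1]=1 prod=3 -> [30 4 3 1]
Step 12: demand=5,sold=1 ship[2->3]=1 ship[1->2]=1 ship[0->1]=1 prod=3 -> [32 4 3 1]
First stockout at step 5

5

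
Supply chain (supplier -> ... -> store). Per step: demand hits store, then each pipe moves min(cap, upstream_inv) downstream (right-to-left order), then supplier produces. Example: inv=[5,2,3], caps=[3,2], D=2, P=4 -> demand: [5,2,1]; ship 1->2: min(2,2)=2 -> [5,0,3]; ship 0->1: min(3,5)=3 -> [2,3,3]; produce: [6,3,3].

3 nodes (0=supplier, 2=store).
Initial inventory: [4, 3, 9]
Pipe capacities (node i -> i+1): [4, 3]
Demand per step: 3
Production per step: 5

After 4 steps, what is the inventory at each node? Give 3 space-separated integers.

Step 1: demand=3,sold=3 ship[1->2]=3 ship[0->1]=4 prod=5 -> inv=[5 4 9]
Step 2: demand=3,sold=3 ship[1->2]=3 ship[0->1]=4 prod=5 -> inv=[6 5 9]
Step 3: demand=3,sold=3 ship[1->2]=3 ship[0->1]=4 prod=5 -> inv=[7 6 9]
Step 4: demand=3,sold=3 ship[1->2]=3 ship[0->1]=4 prod=5 -> inv=[8 7 9]

8 7 9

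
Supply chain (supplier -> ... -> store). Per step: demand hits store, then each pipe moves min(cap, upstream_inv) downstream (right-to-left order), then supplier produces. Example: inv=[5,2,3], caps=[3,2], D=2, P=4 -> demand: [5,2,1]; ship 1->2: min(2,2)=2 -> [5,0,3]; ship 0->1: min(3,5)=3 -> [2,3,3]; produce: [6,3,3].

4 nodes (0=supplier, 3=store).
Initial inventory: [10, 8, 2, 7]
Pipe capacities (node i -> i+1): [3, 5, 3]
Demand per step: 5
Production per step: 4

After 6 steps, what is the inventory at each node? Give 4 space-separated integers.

Step 1: demand=5,sold=5 ship[2->3]=2 ship[1->2]=5 ship[0->1]=3 prod=4 -> inv=[11 6 5 4]
Step 2: demand=5,sold=4 ship[2->3]=3 ship[1->2]=5 ship[0->1]=3 prod=4 -> inv=[12 4 7 3]
Step 3: demand=5,sold=3 ship[2->3]=3 ship[1->2]=4 ship[0->1]=3 prod=4 -> inv=[13 3 8 3]
Step 4: demand=5,sold=3 ship[2->3]=3 ship[1->2]=3 ship[0->1]=3 prod=4 -> inv=[14 3 8 3]
Step 5: demand=5,sold=3 ship[2->3]=3 ship[1->2]=3 ship[0->1]=3 prod=4 -> inv=[15 3 8 3]
Step 6: demand=5,sold=3 ship[2->3]=3 ship[1->2]=3 ship[0->1]=3 prod=4 -> inv=[16 3 8 3]

16 3 8 3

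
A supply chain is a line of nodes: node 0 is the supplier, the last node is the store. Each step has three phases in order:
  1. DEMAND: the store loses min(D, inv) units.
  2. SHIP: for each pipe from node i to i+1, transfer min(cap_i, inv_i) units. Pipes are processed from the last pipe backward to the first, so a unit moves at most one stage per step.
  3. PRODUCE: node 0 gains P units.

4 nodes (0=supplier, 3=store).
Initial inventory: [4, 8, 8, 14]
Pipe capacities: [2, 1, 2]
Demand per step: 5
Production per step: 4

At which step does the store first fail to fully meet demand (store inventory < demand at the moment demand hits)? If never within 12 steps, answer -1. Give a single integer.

Step 1: demand=5,sold=5 ship[2->3]=2 ship[1->2]=1 ship[0->1]=2 prod=4 -> [6 9 7 11]
Step 2: demand=5,sold=5 ship[2->3]=2 ship[1->2]=1 ship[0->1]=2 prod=4 -> [8 10 6 8]
Step 3: demand=5,sold=5 ship[2->3]=2 ship[1->2]=1 ship[0->1]=2 prod=4 -> [10 11 5 5]
Step 4: demand=5,sold=5 ship[2->3]=2 ship[1->2]=1 ship[0->1]=2 prod=4 -> [12 12 4 2]
Step 5: demand=5,sold=2 ship[2->3]=2 ship[1->2]=1 ship[0->1]=2 prod=4 -> [14 13 3 2]
Step 6: demand=5,sold=2 ship[2->3]=2 ship[1->2]=1 ship[0->1]=2 prod=4 -> [16 14 2 2]
Step 7: demand=5,sold=2 ship[2->3]=2 ship[1->2]=1 ship[0->1]=2 prod=4 -> [18 15 1 2]
Step 8: demand=5,sold=2 ship[2->3]=1 ship[1->2]=1 ship[0->1]=2 prod=4 -> [20 16 1 1]
Step 9: demand=5,sold=1 ship[2->3]=1 ship[1->2]=1 ship[0->1]=2 prod=4 -> [22 17 1 1]
Step 10: demand=5,sold=1 ship[2->3]=1 ship[1->2]=1 ship[0->1]=2 prod=4 -> [24 18 1 1]
Step 11: demand=5,sold=1 ship[2->3]=1 ship[1->2]=1 ship[0->1]=2 prod=4 -> [26 19 1 1]
Step 12: demand=5,sold=1 ship[2->3]=1 ship[1->2]=1 ship[0->1]=2 prod=4 -> [28 20 1 1]
First stockout at step 5

5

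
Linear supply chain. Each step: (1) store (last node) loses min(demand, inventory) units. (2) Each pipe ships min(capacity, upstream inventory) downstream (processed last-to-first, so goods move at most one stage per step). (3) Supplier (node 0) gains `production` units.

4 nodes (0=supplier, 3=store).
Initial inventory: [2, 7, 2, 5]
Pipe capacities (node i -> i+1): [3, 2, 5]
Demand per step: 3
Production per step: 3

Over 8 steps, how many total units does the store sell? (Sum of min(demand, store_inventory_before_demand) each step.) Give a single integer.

Answer: 19

Derivation:
Step 1: sold=3 (running total=3) -> [3 7 2 4]
Step 2: sold=3 (running total=6) -> [3 8 2 3]
Step 3: sold=3 (running total=9) -> [3 9 2 2]
Step 4: sold=2 (running total=11) -> [3 10 2 2]
Step 5: sold=2 (running total=13) -> [3 11 2 2]
Step 6: sold=2 (running total=15) -> [3 12 2 2]
Step 7: sold=2 (running total=17) -> [3 13 2 2]
Step 8: sold=2 (running total=19) -> [3 14 2 2]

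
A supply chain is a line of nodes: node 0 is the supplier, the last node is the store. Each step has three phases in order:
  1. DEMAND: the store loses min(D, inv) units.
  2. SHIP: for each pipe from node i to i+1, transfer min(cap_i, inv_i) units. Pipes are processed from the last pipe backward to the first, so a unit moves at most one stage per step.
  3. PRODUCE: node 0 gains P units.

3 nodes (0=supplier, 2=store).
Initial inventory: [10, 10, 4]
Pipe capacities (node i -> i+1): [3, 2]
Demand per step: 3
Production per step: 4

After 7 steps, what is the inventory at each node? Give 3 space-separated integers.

Step 1: demand=3,sold=3 ship[1->2]=2 ship[0->1]=3 prod=4 -> inv=[11 11 3]
Step 2: demand=3,sold=3 ship[1->2]=2 ship[0->1]=3 prod=4 -> inv=[12 12 2]
Step 3: demand=3,sold=2 ship[1->2]=2 ship[0->1]=3 prod=4 -> inv=[13 13 2]
Step 4: demand=3,sold=2 ship[1->2]=2 ship[0->1]=3 prod=4 -> inv=[14 14 2]
Step 5: demand=3,sold=2 ship[1->2]=2 ship[0->1]=3 prod=4 -> inv=[15 15 2]
Step 6: demand=3,sold=2 ship[1->2]=2 ship[0->1]=3 prod=4 -> inv=[16 16 2]
Step 7: demand=3,sold=2 ship[1->2]=2 ship[0->1]=3 prod=4 -> inv=[17 17 2]

17 17 2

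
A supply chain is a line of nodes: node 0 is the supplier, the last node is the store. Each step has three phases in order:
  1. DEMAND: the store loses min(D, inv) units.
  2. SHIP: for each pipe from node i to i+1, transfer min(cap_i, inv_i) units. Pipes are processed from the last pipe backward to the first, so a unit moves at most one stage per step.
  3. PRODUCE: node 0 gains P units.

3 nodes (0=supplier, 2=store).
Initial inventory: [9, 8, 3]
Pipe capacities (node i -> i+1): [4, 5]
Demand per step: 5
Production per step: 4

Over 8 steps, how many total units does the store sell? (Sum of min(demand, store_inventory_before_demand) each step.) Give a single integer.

Answer: 35

Derivation:
Step 1: sold=3 (running total=3) -> [9 7 5]
Step 2: sold=5 (running total=8) -> [9 6 5]
Step 3: sold=5 (running total=13) -> [9 5 5]
Step 4: sold=5 (running total=18) -> [9 4 5]
Step 5: sold=5 (running total=23) -> [9 4 4]
Step 6: sold=4 (running total=27) -> [9 4 4]
Step 7: sold=4 (running total=31) -> [9 4 4]
Step 8: sold=4 (running total=35) -> [9 4 4]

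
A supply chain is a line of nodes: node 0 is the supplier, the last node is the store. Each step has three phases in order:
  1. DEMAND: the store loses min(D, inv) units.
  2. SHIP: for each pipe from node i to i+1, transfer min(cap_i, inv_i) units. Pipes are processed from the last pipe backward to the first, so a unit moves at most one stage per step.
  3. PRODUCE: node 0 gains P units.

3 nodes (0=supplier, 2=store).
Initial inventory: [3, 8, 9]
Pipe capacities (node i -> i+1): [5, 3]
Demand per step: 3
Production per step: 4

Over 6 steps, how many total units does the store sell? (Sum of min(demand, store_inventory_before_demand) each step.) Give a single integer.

Answer: 18

Derivation:
Step 1: sold=3 (running total=3) -> [4 8 9]
Step 2: sold=3 (running total=6) -> [4 9 9]
Step 3: sold=3 (running total=9) -> [4 10 9]
Step 4: sold=3 (running total=12) -> [4 11 9]
Step 5: sold=3 (running total=15) -> [4 12 9]
Step 6: sold=3 (running total=18) -> [4 13 9]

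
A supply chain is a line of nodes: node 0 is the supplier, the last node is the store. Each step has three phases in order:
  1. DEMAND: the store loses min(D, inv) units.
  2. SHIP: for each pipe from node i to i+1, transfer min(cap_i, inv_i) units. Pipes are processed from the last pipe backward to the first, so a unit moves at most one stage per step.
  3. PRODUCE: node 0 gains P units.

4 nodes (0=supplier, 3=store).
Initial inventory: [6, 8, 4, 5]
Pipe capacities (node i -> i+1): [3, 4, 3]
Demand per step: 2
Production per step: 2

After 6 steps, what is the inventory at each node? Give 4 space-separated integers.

Step 1: demand=2,sold=2 ship[2->3]=3 ship[1->2]=4 ship[0->1]=3 prod=2 -> inv=[5 7 5 6]
Step 2: demand=2,sold=2 ship[2->3]=3 ship[1->2]=4 ship[0->1]=3 prod=2 -> inv=[4 6 6 7]
Step 3: demand=2,sold=2 ship[2->3]=3 ship[1->2]=4 ship[0->1]=3 prod=2 -> inv=[3 5 7 8]
Step 4: demand=2,sold=2 ship[2->3]=3 ship[1->2]=4 ship[0->1]=3 prod=2 -> inv=[2 4 8 9]
Step 5: demand=2,sold=2 ship[2->3]=3 ship[1->2]=4 ship[0->1]=2 prod=2 -> inv=[2 2 9 10]
Step 6: demand=2,sold=2 ship[2->3]=3 ship[1->2]=2 ship[0->1]=2 prod=2 -> inv=[2 2 8 11]

2 2 8 11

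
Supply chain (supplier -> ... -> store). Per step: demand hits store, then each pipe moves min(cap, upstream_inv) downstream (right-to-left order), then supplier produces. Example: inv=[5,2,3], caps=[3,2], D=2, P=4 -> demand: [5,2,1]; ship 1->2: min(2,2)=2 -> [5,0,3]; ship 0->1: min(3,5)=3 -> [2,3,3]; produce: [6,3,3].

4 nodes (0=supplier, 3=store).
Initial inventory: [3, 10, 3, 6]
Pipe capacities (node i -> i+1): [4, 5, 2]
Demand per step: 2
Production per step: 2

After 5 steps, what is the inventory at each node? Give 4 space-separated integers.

Step 1: demand=2,sold=2 ship[2->3]=2 ship[1->2]=5 ship[0->1]=3 prod=2 -> inv=[2 8 6 6]
Step 2: demand=2,sold=2 ship[2->3]=2 ship[1->2]=5 ship[0->1]=2 prod=2 -> inv=[2 5 9 6]
Step 3: demand=2,sold=2 ship[2->3]=2 ship[1->2]=5 ship[0->1]=2 prod=2 -> inv=[2 2 12 6]
Step 4: demand=2,sold=2 ship[2->3]=2 ship[1->2]=2 ship[0->1]=2 prod=2 -> inv=[2 2 12 6]
Step 5: demand=2,sold=2 ship[2->3]=2 ship[1->2]=2 ship[0->1]=2 prod=2 -> inv=[2 2 12 6]

2 2 12 6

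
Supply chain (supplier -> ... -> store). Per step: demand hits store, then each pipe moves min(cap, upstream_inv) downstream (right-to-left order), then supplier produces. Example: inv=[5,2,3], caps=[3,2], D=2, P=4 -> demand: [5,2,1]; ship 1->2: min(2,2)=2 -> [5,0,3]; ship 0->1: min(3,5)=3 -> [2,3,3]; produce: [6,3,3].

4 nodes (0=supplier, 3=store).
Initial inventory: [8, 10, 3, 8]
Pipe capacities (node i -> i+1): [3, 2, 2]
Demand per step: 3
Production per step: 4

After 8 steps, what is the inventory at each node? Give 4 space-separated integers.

Step 1: demand=3,sold=3 ship[2->3]=2 ship[1->2]=2 ship[0->1]=3 prod=4 -> inv=[9 11 3 7]
Step 2: demand=3,sold=3 ship[2->3]=2 ship[1->2]=2 ship[0->1]=3 prod=4 -> inv=[10 12 3 6]
Step 3: demand=3,sold=3 ship[2->3]=2 ship[1->2]=2 ship[0->1]=3 prod=4 -> inv=[11 13 3 5]
Step 4: demand=3,sold=3 ship[2->3]=2 ship[1->2]=2 ship[0->1]=3 prod=4 -> inv=[12 14 3 4]
Step 5: demand=3,sold=3 ship[2->3]=2 ship[1->2]=2 ship[0->1]=3 prod=4 -> inv=[13 15 3 3]
Step 6: demand=3,sold=3 ship[2->3]=2 ship[1->2]=2 ship[0->1]=3 prod=4 -> inv=[14 16 3 2]
Step 7: demand=3,sold=2 ship[2->3]=2 ship[1->2]=2 ship[0->1]=3 prod=4 -> inv=[15 17 3 2]
Step 8: demand=3,sold=2 ship[2->3]=2 ship[1->2]=2 ship[0->1]=3 prod=4 -> inv=[16 18 3 2]

16 18 3 2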